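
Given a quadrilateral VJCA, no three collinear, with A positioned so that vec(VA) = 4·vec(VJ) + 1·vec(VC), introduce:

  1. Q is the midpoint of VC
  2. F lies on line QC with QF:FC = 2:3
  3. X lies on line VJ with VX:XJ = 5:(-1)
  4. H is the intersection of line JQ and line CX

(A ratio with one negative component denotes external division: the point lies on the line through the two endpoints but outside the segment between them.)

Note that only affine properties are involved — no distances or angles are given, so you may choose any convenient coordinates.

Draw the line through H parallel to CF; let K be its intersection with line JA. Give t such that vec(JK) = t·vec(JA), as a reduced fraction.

t = 2/9

Work in coordinates with V = (0, 0), J = (1, 0), C = (0, 1), A = (4, 1).
1. Q is the midpoint of VC ⇒ Q = (0, 1/2)
2. F lies on line QC with QF:FC = 2:3 ⇒ F = (0, 7/10)
3. X lies on line VJ with VX:XJ = 5:(-1) ⇒ X = (5/4, 0)
4. H is the intersection of line JQ and line CX ⇒ H = (5/3, -1/3)
through H parallel to CF: direction (0, -3/10); meets JA at K = (5/3, 2/9)
K = J + t·(A−J) with t = 2/9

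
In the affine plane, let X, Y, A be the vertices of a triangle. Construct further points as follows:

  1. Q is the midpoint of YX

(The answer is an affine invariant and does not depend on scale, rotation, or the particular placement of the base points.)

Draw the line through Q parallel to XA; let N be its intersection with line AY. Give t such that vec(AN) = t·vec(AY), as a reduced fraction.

t = 1/2

Set X = (0, 0), Y = (1, 0), A = (0, 1); any affine frame gives the same invariant.
1. Q is the midpoint of YX ⇒ Q = (1/2, 0)
through Q parallel to XA: direction (0, 1); meets AY at N = (1/2, 1/2)
N = A + t·(Y−A) with t = 1/2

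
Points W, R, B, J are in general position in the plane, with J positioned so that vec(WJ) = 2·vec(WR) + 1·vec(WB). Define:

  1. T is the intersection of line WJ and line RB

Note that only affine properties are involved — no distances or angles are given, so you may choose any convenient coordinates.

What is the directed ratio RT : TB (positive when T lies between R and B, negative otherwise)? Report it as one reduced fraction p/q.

Set W = (0, 0), R = (1, 0), B = (0, 1), J = (2, 1); any affine frame gives the same invariant.
1. T is the intersection of line WJ and line RB ⇒ T = (2/3, 1/3)
T = R + t·(B−R) with t = 1/3, so RT:TB = t:(1−t) = 1/3:2/3

RT:TB = 1/2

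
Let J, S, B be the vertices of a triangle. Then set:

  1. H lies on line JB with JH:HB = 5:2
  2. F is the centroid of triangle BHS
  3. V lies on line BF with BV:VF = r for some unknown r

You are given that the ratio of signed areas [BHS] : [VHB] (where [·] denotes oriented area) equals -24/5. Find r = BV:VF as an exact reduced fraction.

r = 5/3

Set J = (0, 0), S = (1, 0), B = (0, 1); any affine frame gives the same invariant.
1. H lies on line JB with JH:HB = 5:2 ⇒ H = (0, 5/7)
2. F is the centroid of triangle BHS ⇒ F = (1/3, 4/7)
3. With BV:VF = r, write λ = r/(r+1) so V = B + λ·(F−B); V is affine-linear in λ
Every point depending on V is an affine combination of V and λ-independent points, so each such coordinate is linear in λ; the λ² term in each signed area is a multiple of (F−B)×(F−B) = 0, so 2·[BHS] and 2·[VHB] are each linear in λ. Evaluating at λ=0 and λ=1:
  2·[BHS] = 2/7,   2·[VHB] = -2/21·λ
So [BHS]:[VHB] = (2/7) / (-2/21·λ). Setting this equal to -24/5:
  2/7 = -24/5·(-2/21·λ)  ⇒  λ = 5/8
Then r = λ/(1−λ) = (5/8)/(3/8) = 5/3. Check: with r = 5/3, V = (5/24, 41/56) and [BHS]:[VHB] = -24/5 as required.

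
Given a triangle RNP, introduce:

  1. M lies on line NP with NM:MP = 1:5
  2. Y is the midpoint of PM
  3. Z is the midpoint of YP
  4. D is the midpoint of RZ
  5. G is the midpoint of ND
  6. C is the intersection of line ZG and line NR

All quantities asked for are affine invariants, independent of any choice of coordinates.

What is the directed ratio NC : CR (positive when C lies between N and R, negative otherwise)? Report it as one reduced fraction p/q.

Set R = (0, 0), N = (1, 0), P = (0, 1); any affine frame gives the same invariant.
1. M lies on line NP with NM:MP = 1:5 ⇒ M = (5/6, 1/6)
2. Y is the midpoint of PM ⇒ Y = (5/12, 7/12)
3. Z is the midpoint of YP ⇒ Z = (5/24, 19/24)
4. D is the midpoint of RZ ⇒ D = (5/48, 19/48)
5. G is the midpoint of ND ⇒ G = (53/96, 19/96)
6. C is the intersection of line ZG and line NR ⇒ C = (2/3, 0)
C = N + t·(R−N) with t = 1/3, so NC:CR = t:(1−t) = 1/3:2/3

NC:CR = 1/2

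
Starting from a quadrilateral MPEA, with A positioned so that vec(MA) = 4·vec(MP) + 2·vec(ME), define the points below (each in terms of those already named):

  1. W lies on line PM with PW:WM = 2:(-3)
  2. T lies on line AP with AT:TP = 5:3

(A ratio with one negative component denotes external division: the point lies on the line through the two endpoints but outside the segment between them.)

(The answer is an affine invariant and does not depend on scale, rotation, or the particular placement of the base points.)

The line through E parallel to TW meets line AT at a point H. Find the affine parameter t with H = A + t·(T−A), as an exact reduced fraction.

t = 31/20

Work in coordinates with M = (0, 0), P = (1, 0), E = (0, 1), A = (4, 2).
1. W lies on line PM with PW:WM = 2:(-3) ⇒ W = (3, 0)
2. T lies on line AP with AT:TP = 5:3 ⇒ T = (17/8, 3/4)
through E parallel to TW: direction (7/8, -3/4); meets AT at H = (35/32, 1/16)
H = A + t·(T−A) with t = 31/20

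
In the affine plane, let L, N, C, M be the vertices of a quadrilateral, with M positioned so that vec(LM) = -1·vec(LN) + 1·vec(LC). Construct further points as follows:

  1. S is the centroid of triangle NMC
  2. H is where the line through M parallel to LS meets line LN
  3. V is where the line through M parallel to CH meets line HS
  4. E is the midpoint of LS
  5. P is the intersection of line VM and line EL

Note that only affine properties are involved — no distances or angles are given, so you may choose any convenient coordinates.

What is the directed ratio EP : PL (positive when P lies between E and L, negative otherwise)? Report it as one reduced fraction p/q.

Work in coordinates with L = (0, 0), N = (1, 0), C = (0, 1), M = (-1, 1).
1. S is the centroid of triangle NMC ⇒ S = (0, 2/3)
2. H is where the line through M parallel to LS meets line LN ⇒ H = (-1, 0)
3. V is where the line through M parallel to CH meets line HS ⇒ V = (-4, -2)
4. E is the midpoint of LS ⇒ E = (0, 1/3)
5. P is the intersection of line VM and line EL ⇒ P = (0, 2)
P = E + t·(L−E) with t = -5, so EP:PL = t:(1−t) = -5:6

EP:PL = -5/6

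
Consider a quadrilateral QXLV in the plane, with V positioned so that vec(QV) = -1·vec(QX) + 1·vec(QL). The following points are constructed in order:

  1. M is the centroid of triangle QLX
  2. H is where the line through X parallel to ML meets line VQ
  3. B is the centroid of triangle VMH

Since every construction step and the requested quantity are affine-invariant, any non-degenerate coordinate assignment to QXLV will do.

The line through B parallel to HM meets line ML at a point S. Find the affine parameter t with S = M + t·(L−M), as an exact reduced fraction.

t = -2

Set Q = (0, 0), X = (1, 0), L = (0, 1), V = (-1, 1); any affine frame gives the same invariant.
1. M is the centroid of triangle QLX ⇒ M = (1/3, 1/3)
2. H is where the line through X parallel to ML meets line VQ ⇒ H = (2, -2)
3. B is the centroid of triangle VMH ⇒ B = (4/9, -2/9)
through B parallel to HM: direction (-5/3, 7/3); meets ML at S = (1, -1)
S = M + t·(L−M) with t = -2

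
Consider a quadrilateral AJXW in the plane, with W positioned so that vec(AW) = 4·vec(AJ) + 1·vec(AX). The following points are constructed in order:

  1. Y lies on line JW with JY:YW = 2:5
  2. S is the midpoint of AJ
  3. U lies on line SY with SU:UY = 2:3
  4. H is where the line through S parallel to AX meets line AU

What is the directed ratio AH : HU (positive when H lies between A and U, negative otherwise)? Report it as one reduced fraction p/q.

AH:HU = 35/38

Work in coordinates with A = (0, 0), J = (1, 0), X = (0, 1), W = (4, 1).
1. Y lies on line JW with JY:YW = 2:5 ⇒ Y = (13/7, 2/7)
2. S is the midpoint of AJ ⇒ S = (1/2, 0)
3. U lies on line SY with SU:UY = 2:3 ⇒ U = (73/70, 4/35)
4. H is where the line through S parallel to AX meets line AU ⇒ H = (1/2, 4/73)
H = A + t·(U−A) with t = 35/73, so AH:HU = t:(1−t) = 35/73:38/73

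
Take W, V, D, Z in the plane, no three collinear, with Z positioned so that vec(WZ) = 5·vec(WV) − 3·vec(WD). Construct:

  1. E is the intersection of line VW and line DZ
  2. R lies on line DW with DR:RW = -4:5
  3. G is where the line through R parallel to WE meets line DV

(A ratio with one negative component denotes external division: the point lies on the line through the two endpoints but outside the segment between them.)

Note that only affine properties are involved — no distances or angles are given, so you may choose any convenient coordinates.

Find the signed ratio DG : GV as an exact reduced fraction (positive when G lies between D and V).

DG:GV = -4/5

Choose coordinates W = (0, 0), V = (1, 0), D = (0, 1), Z = (5, -3).
1. E is the intersection of line VW and line DZ ⇒ E = (5/4, 0)
2. R lies on line DW with DR:RW = -4:5 ⇒ R = (0, 5)
3. G is where the line through R parallel to WE meets line DV ⇒ G = (-4, 5)
G = D + t·(V−D) with t = -4, so DG:GV = t:(1−t) = -4:5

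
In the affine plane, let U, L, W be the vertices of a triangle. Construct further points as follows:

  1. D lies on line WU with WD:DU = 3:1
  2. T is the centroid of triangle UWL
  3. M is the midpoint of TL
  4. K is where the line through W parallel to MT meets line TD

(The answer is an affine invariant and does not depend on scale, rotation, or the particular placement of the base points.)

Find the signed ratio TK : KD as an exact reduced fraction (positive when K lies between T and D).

TK:KD = -2/3

Assign U = (0, 0), L = (1, 0), W = (0, 1) — the answer is frame-independent, so this choice is without loss of generality.
1. D lies on line WU with WD:DU = 3:1 ⇒ D = (0, 1/4)
2. T is the centroid of triangle UWL ⇒ T = (1/3, 1/3)
3. M is the midpoint of TL ⇒ M = (2/3, 1/6)
4. K is where the line through W parallel to MT meets line TD ⇒ K = (1, 1/2)
K = T + t·(D−T) with t = -2, so TK:KD = t:(1−t) = -2:3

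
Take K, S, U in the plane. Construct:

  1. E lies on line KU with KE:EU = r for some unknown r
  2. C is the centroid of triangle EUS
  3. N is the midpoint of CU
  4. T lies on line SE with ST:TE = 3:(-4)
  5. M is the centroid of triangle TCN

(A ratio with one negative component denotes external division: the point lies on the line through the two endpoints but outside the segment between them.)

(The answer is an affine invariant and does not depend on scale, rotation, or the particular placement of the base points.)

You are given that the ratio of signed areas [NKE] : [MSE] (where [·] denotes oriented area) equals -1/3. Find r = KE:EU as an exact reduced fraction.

r = -2/3

Choose coordinates K = (0, 0), S = (1, 0), U = (0, 1).
1. With KE:EU = r, write λ = r/(r+1) so E = K + λ·(U−K); E is affine-linear in λ
2. C is the centroid of triangle EUS ⇒ C is an affine combination of earlier points and hence also affine-linear in λ
3. N is the midpoint of CU ⇒ N is an affine combination of earlier points and hence also affine-linear in λ
4. T lies on line SE with ST:TE = 3:(-4) ⇒ T is an affine combination of earlier points and hence also affine-linear in λ
5. M is the centroid of triangle TCN ⇒ M is an affine combination of earlier points and hence also affine-linear in λ
Every point depending on E is an affine combination of E and λ-independent points, so each such coordinate is linear in λ; the λ² term in each signed area is a multiple of (U−K)×(U−K) = 0, so 2·[NKE] and 2·[MSE] are each linear in λ. Evaluating at λ=0 and λ=1:
  2·[NKE] = -1/6·λ,   2·[MSE] = 1/3·λ − 1/3
So [NKE]:[MSE] = (-1/6·λ) / (1/3·λ − 1/3). Setting this equal to -1/3:
  -1/6·λ = -1/3·(1/3·λ − 1/3)  ⇒  λ = -2
Then r = λ/(1−λ) = (-2)/(3) = -2/3. Check: with r = -2/3, E = (0, -2) and [NKE]:[MSE] = -1/3 as required.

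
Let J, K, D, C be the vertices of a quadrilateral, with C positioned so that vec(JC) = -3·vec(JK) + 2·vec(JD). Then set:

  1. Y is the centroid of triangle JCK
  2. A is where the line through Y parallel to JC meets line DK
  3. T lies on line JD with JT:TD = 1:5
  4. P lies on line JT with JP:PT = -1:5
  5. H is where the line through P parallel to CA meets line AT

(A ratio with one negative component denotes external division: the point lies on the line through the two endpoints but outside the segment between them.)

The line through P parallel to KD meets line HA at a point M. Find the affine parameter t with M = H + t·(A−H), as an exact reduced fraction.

Assign J = (0, 0), K = (1, 0), D = (0, 1), C = (-3, 2) — the answer is frame-independent, so this choice is without loss of generality.
1. Y is the centroid of triangle JCK ⇒ Y = (-2/3, 2/3)
2. A is where the line through Y parallel to JC meets line DK ⇒ A = (7/3, -4/3)
3. T lies on line JD with JT:TD = 1:5 ⇒ T = (0, 1/6)
4. P lies on line JT with JP:PT = -1:5 ⇒ P = (0, -1/24)
5. H is where the line through P parallel to CA meets line AT ⇒ H = (35/3, -22/3)
through P parallel to KD: direction (-1, 1); meets HA at M = (-7/12, 13/24)
M = H + t·(A−H) with t = 21/16

t = 21/16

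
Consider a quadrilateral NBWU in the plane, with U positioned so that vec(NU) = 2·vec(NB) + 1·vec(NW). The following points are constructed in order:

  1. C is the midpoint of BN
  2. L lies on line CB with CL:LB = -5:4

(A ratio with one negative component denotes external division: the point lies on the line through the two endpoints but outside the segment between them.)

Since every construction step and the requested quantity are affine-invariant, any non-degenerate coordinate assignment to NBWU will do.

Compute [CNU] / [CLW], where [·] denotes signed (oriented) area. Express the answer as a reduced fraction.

[CNU]:[CLW] = -1/5

Assign N = (0, 0), B = (1, 0), W = (0, 1), U = (2, 1) — the answer is frame-independent, so this choice is without loss of generality.
1. C is the midpoint of BN ⇒ C = (1/2, 0)
2. L lies on line CB with CL:LB = -5:4 ⇒ L = (3, 0)
2·[CNU] = -1/2, 2·[CLW] = 5/2
[CNU]:[CLW] = -1/2:5/2 = -1/5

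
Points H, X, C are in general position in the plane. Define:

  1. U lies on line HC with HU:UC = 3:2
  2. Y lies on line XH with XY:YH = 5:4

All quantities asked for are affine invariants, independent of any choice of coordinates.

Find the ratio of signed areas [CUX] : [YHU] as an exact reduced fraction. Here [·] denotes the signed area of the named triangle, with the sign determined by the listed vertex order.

[CUX]:[YHU] = -3/2

Set H = (0, 0), X = (1, 0), C = (0, 1); any affine frame gives the same invariant.
1. U lies on line HC with HU:UC = 3:2 ⇒ U = (0, 3/5)
2. Y lies on line XH with XY:YH = 5:4 ⇒ Y = (4/9, 0)
2·[CUX] = 2/5, 2·[YHU] = -4/15
[CUX]:[YHU] = 2/5:-4/15 = -3/2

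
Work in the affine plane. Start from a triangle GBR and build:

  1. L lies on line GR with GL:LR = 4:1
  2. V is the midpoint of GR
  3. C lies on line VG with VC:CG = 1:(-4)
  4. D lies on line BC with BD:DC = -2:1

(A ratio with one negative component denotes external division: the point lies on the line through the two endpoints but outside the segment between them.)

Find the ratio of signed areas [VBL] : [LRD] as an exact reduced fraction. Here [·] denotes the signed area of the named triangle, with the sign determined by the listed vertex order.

[VBL]:[LRD] = 3/2

Set G = (0, 0), B = (1, 0), R = (0, 1); any affine frame gives the same invariant.
1. L lies on line GR with GL:LR = 4:1 ⇒ L = (0, 4/5)
2. V is the midpoint of GR ⇒ V = (0, 1/2)
3. C lies on line VG with VC:CG = 1:(-4) ⇒ C = (0, 2/3)
4. D lies on line BC with BD:DC = -2:1 ⇒ D = (-1, 4/3)
2·[VBL] = 3/10, 2·[LRD] = 1/5
[VBL]:[LRD] = 3/10:1/5 = 3/2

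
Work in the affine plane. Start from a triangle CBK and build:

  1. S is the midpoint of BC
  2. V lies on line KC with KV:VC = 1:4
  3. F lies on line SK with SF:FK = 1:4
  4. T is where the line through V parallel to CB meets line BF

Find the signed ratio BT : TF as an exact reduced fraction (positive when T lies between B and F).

Set C = (0, 0), B = (1, 0), K = (0, 1); any affine frame gives the same invariant.
1. S is the midpoint of BC ⇒ S = (1/2, 0)
2. V lies on line KC with KV:VC = 1:4 ⇒ V = (0, 4/5)
3. F lies on line SK with SF:FK = 1:4 ⇒ F = (2/5, 1/5)
4. T is where the line through V parallel to CB meets line BF ⇒ T = (-7/5, 4/5)
T = B + t·(F−B) with t = 4, so BT:TF = t:(1−t) = 4:-3

BT:TF = -4/3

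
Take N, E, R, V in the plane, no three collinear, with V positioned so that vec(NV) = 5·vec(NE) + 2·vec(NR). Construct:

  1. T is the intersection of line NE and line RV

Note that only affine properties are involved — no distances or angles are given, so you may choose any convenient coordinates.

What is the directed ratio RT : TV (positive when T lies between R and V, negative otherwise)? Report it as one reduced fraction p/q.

RT:TV = -1/2

Choose coordinates N = (0, 0), E = (1, 0), R = (0, 1), V = (5, 2).
1. T is the intersection of line NE and line RV ⇒ T = (-5, 0)
T = R + t·(V−R) with t = -1, so RT:TV = t:(1−t) = -1:2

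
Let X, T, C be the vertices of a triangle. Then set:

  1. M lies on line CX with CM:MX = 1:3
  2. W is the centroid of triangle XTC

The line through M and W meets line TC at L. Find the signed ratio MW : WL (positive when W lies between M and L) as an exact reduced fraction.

Assign X = (0, 0), T = (1, 0), C = (0, 1) — the answer is frame-independent, so this choice is without loss of generality.
1. M lies on line CX with CM:MX = 1:3 ⇒ M = (0, 3/4)
2. W is the centroid of triangle XTC ⇒ W = (1/3, 1/3)
line MW meets TC at L = (-1, 2)
W = M + t·(L−M) with t = -1/3, so MW:WL = -1/3:4/3

MW:WL = -1/4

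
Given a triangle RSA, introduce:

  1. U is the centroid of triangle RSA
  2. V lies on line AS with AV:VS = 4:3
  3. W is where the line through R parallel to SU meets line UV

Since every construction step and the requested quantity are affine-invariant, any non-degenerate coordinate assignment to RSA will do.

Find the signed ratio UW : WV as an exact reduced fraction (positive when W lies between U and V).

Work in coordinates with R = (0, 0), S = (1, 0), A = (0, 1).
1. U is the centroid of triangle RSA ⇒ U = (1/3, 1/3)
2. V lies on line AS with AV:VS = 4:3 ⇒ V = (4/7, 3/7)
3. W is where the line through R parallel to SU meets line UV ⇒ W = (-2/9, 1/9)
W = U + t·(V−U) with t = -7/3, so UW:WV = t:(1−t) = -7/3:10/3

UW:WV = -7/10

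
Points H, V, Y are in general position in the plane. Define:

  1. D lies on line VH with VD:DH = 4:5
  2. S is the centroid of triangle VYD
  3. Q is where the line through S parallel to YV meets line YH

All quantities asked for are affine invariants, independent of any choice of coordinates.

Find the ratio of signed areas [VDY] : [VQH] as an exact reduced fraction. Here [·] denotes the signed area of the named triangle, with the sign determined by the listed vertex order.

[VDY]:[VQH] = -12/23

Choose coordinates H = (0, 0), V = (1, 0), Y = (0, 1).
1. D lies on line VH with VD:DH = 4:5 ⇒ D = (5/9, 0)
2. S is the centroid of triangle VYD ⇒ S = (14/27, 1/3)
3. Q is where the line through S parallel to YV meets line YH ⇒ Q = (0, 23/27)
2·[VDY] = -4/9, 2·[VQH] = 23/27
[VDY]:[VQH] = -4/9:23/27 = -12/23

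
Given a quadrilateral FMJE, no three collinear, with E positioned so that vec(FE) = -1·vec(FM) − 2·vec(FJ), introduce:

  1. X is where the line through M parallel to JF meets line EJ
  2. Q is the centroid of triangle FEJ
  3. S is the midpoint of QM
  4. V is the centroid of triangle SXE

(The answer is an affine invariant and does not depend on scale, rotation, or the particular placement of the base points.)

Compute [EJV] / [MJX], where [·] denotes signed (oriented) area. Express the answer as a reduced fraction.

Choose coordinates F = (0, 0), M = (1, 0), J = (0, 1), E = (-1, -2).
1. X is where the line through M parallel to JF meets line EJ ⇒ X = (1, 4)
2. Q is the centroid of triangle FEJ ⇒ Q = (-1/3, -1/3)
3. S is the midpoint of QM ⇒ S = (1/3, -1/6)
4. V is the centroid of triangle SXE ⇒ V = (1/9, 11/18)
2·[EJV] = -13/18, 2·[MJX] = -4
[EJV]:[MJX] = -13/18:-4 = 13/72

[EJV]:[MJX] = 13/72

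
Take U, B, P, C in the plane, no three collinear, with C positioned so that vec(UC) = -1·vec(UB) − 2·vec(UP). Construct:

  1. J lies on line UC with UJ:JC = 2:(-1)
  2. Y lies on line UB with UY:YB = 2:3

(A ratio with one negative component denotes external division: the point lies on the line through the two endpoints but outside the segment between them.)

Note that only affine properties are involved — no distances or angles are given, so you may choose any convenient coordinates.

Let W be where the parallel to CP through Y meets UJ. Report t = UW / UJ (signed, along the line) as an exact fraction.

Work in coordinates with U = (0, 0), B = (1, 0), P = (0, 1), C = (-1, -2).
1. J lies on line UC with UJ:JC = 2:(-1) ⇒ J = (-2, -4)
2. Y lies on line UB with UY:YB = 2:3 ⇒ Y = (2/5, 0)
through Y parallel to CP: direction (1, 3); meets UJ at W = (6/5, 12/5)
W = U + t·(J−U) with t = -3/5

t = -3/5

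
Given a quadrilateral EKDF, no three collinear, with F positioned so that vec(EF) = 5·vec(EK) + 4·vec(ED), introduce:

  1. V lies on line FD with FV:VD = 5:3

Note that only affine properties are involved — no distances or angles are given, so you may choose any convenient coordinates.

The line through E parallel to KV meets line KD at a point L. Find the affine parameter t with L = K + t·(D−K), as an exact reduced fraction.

t = 17/24

Assign E = (0, 0), K = (1, 0), D = (0, 1), F = (5, 4) — the answer is frame-independent, so this choice is without loss of generality.
1. V lies on line FD with FV:VD = 5:3 ⇒ V = (15/8, 17/8)
through E parallel to KV: direction (7/8, 17/8); meets KD at L = (7/24, 17/24)
L = K + t·(D−K) with t = 17/24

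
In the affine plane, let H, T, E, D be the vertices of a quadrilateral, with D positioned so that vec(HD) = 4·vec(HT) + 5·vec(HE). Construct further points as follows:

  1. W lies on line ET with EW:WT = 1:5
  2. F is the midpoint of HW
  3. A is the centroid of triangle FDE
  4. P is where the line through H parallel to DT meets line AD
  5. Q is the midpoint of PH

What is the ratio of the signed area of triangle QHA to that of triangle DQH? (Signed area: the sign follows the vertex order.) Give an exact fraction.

[QHA]:[DQH] = 7/90

Set H = (0, 0), T = (1, 0), E = (0, 1), D = (4, 5); any affine frame gives the same invariant.
1. W lies on line ET with EW:WT = 1:5 ⇒ W = (1/6, 5/6)
2. F is the midpoint of HW ⇒ F = (1/12, 5/12)
3. A is the centroid of triangle FDE ⇒ A = (49/36, 77/36)
4. P is where the line through H parallel to DT meets line AD ⇒ P = (189/166, 315/166)
5. Q is the midpoint of PH ⇒ Q = (189/332, 315/332)
2·[QHA] = 49/664, 2·[DQH] = 315/332
[QHA]:[DQH] = 49/664:315/332 = 7/90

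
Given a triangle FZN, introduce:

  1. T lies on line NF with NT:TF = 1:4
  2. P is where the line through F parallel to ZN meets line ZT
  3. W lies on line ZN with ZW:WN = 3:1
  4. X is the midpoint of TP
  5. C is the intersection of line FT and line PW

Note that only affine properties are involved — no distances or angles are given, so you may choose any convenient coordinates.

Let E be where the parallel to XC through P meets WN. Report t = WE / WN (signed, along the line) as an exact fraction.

Work in coordinates with F = (0, 0), Z = (1, 0), N = (0, 1).
1. T lies on line NF with NT:TF = 1:4 ⇒ T = (0, 4/5)
2. P is where the line through F parallel to ZN meets line ZT ⇒ P = (-4, 4)
3. W lies on line ZN with ZW:WN = 3:1 ⇒ W = (1/4, 3/4)
4. X is the midpoint of TP ⇒ X = (-2, 12/5)
5. C is the intersection of line FT and line PW ⇒ C = (0, 16/17)
through P parallel to XC: direction (2, -124/85); meets WN at E = (-7/23, 30/23)
E = W + t·(N−W) with t = 51/23

t = 51/23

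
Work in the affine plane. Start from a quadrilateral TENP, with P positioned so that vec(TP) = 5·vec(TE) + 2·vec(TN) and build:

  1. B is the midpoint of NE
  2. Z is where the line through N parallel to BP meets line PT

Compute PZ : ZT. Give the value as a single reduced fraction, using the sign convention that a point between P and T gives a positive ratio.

Work in coordinates with T = (0, 0), E = (1, 0), N = (0, 1), P = (5, 2).
1. B is the midpoint of NE ⇒ B = (1/2, 1/2)
2. Z is where the line through N parallel to BP meets line PT ⇒ Z = (15, 6)
Z = P + t·(T−P) with t = -2, so PZ:ZT = t:(1−t) = -2:3

PZ:ZT = -2/3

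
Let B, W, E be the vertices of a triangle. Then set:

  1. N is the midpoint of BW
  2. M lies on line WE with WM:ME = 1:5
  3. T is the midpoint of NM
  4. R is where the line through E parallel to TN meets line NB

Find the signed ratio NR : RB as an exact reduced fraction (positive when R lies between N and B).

Assign B = (0, 0), W = (1, 0), E = (0, 1) — the answer is frame-independent, so this choice is without loss of generality.
1. N is the midpoint of BW ⇒ N = (1/2, 0)
2. M lies on line WE with WM:ME = 1:5 ⇒ M = (5/6, 1/6)
3. T is the midpoint of NM ⇒ T = (2/3, 1/12)
4. R is where the line through E parallel to TN meets line NB ⇒ R = (-2, 0)
R = N + t·(B−N) with t = 5, so NR:RB = t:(1−t) = 5:-4

NR:RB = -5/4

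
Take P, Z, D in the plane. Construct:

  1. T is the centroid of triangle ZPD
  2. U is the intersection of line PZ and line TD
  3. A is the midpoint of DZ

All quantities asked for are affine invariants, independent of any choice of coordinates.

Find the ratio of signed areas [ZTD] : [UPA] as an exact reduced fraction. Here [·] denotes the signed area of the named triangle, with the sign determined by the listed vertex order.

[ZTD]:[UPA] = 4/3

Choose coordinates P = (0, 0), Z = (1, 0), D = (0, 1).
1. T is the centroid of triangle ZPD ⇒ T = (1/3, 1/3)
2. U is the intersection of line PZ and line TD ⇒ U = (1/2, 0)
3. A is the midpoint of DZ ⇒ A = (1/2, 1/2)
2·[ZTD] = -1/3, 2·[UPA] = -1/4
[ZTD]:[UPA] = -1/3:-1/4 = 4/3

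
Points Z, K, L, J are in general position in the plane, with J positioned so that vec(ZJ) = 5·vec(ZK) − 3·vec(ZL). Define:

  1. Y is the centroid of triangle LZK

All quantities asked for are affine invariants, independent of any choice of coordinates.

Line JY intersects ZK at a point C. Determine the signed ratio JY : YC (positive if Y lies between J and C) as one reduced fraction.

Assign Z = (0, 0), K = (1, 0), L = (0, 1), J = (5, -3) — the answer is frame-independent, so this choice is without loss of generality.
1. Y is the centroid of triangle LZK ⇒ Y = (1/3, 1/3)
line JY meets ZK at C = (4/5, 0)
Y = J + t·(C−J) with t = 10/9, so JY:YC = 10/9:-1/9

JY:YC = -10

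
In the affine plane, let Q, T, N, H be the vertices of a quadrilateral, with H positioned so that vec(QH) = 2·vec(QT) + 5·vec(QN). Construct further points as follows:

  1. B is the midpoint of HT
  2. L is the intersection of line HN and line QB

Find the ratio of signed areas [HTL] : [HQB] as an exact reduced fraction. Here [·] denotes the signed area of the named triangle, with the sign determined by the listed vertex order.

[HTL]:[HQB] = -6

Set Q = (0, 0), T = (1, 0), N = (0, 1), H = (2, 5); any affine frame gives the same invariant.
1. B is the midpoint of HT ⇒ B = (3/2, 5/2)
2. L is the intersection of line HN and line QB ⇒ L = (-3, -5)
2·[HTL] = -15, 2·[HQB] = 5/2
[HTL]:[HQB] = -15:5/2 = -6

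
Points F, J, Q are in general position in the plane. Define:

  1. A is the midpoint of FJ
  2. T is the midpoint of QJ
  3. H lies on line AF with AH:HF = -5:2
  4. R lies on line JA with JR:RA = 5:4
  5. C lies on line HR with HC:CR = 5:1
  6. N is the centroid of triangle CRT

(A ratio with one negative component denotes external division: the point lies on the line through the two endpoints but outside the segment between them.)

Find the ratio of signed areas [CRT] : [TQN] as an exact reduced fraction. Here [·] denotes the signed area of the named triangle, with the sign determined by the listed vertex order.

Choose coordinates F = (0, 0), J = (1, 0), Q = (0, 1).
1. A is the midpoint of FJ ⇒ A = (1/2, 0)
2. T is the midpoint of QJ ⇒ T = (1/2, 1/2)
3. H lies on line AF with AH:HF = -5:2 ⇒ H = (-1/3, 0)
4. R lies on line JA with JR:RA = 5:4 ⇒ R = (13/18, 0)
5. C lies on line HR with HC:CR = 5:1 ⇒ C = (59/108, 0)
6. N is the centroid of triangle CRT ⇒ N = (191/324, 1/6)
2·[CRT] = 19/216, 2·[TQN] = 79/648
[CRT]:[TQN] = 19/216:79/648 = 57/79

[CRT]:[TQN] = 57/79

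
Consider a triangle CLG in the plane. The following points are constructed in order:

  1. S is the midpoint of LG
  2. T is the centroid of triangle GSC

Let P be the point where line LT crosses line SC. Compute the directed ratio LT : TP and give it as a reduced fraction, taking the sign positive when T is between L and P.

LT:TP = -4

Set C = (0, 0), L = (1, 0), G = (0, 1); any affine frame gives the same invariant.
1. S is the midpoint of LG ⇒ S = (1/2, 1/2)
2. T is the centroid of triangle GSC ⇒ T = (1/6, 1/2)
line LT meets SC at P = (3/8, 3/8)
T = L + t·(P−L) with t = 4/3, so LT:TP = 4/3:-1/3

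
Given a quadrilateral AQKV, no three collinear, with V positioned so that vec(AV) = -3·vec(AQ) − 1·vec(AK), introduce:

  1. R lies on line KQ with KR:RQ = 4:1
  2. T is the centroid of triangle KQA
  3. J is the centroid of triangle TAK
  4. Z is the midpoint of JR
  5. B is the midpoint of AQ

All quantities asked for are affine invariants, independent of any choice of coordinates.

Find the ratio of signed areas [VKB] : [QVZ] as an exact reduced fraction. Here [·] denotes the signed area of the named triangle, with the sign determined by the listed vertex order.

[VKB]:[QVZ] = 24/11

Set A = (0, 0), Q = (1, 0), K = (0, 1), V = (-3, -1); any affine frame gives the same invariant.
1. R lies on line KQ with KR:RQ = 4:1 ⇒ R = (4/5, 1/5)
2. T is the centroid of triangle KQA ⇒ T = (1/3, 1/3)
3. J is the centroid of triangle TAK ⇒ J = (1/9, 4/9)
4. Z is the midpoint of JR ⇒ Z = (41/90, 29/90)
5. B is the midpoint of AQ ⇒ B = (1/2, 0)
2·[VKB] = -4, 2·[QVZ] = -11/6
[VKB]:[QVZ] = -4:-11/6 = 24/11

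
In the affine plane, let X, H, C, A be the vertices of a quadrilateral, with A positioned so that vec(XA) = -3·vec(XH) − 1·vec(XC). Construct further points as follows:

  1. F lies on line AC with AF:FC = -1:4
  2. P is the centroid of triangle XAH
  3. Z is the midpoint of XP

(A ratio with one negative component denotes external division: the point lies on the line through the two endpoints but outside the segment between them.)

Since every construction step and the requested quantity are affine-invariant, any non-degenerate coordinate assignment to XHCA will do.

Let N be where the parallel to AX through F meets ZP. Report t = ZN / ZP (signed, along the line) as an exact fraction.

Choose coordinates X = (0, 0), H = (1, 0), C = (0, 1), A = (-3, -1).
1. F lies on line AC with AF:FC = -1:4 ⇒ F = (-4, -5/3)
2. P is the centroid of triangle XAH ⇒ P = (-2/3, -1/3)
3. Z is the midpoint of XP ⇒ Z = (-1/3, -1/6)
through F parallel to AX: direction (3, 1); meets ZP at N = (-2, -1)
N = Z + t·(P−Z) with t = 5

t = 5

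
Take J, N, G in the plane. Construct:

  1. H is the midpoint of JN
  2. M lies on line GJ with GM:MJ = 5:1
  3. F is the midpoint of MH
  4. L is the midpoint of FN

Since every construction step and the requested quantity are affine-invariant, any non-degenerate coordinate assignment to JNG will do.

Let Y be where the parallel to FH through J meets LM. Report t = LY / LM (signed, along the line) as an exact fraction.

Set J = (0, 0), N = (1, 0), G = (0, 1); any affine frame gives the same invariant.
1. H is the midpoint of JN ⇒ H = (1/2, 0)
2. M lies on line GJ with GM:MJ = 5:1 ⇒ M = (0, 1/6)
3. F is the midpoint of MH ⇒ F = (1/4, 1/12)
4. L is the midpoint of FN ⇒ L = (5/8, 1/24)
through J parallel to FH: direction (1/4, -1/12); meets LM at Y = (-5/4, 5/12)
Y = L + t·(M−L) with t = 3

t = 3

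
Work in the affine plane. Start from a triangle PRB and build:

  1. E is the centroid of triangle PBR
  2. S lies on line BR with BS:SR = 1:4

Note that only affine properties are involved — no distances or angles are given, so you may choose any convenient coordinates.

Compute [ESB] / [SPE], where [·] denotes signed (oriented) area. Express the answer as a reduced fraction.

Work in coordinates with P = (0, 0), R = (1, 0), B = (0, 1).
1. E is the centroid of triangle PBR ⇒ E = (1/3, 1/3)
2. S lies on line BR with BS:SR = 1:4 ⇒ S = (1/5, 4/5)
2·[ESB] = 1/15, 2·[SPE] = 1/5
[ESB]:[SPE] = 1/15:1/5 = 1/3

[ESB]:[SPE] = 1/3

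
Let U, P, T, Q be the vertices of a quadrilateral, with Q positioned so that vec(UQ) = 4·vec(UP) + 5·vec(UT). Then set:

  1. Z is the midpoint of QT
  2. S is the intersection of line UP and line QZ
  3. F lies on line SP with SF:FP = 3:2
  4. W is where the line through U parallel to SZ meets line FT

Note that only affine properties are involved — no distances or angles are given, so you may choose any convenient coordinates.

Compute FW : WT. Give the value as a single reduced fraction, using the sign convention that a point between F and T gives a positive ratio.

FW:WT = 1/5

Work in coordinates with U = (0, 0), P = (1, 0), T = (0, 1), Q = (4, 5).
1. Z is the midpoint of QT ⇒ Z = (2, 3)
2. S is the intersection of line UP and line QZ ⇒ S = (-1, 0)
3. F lies on line SP with SF:FP = 3:2 ⇒ F = (1/5, 0)
4. W is where the line through U parallel to SZ meets line FT ⇒ W = (1/6, 1/6)
W = F + t·(T−F) with t = 1/6, so FW:WT = t:(1−t) = 1/6:5/6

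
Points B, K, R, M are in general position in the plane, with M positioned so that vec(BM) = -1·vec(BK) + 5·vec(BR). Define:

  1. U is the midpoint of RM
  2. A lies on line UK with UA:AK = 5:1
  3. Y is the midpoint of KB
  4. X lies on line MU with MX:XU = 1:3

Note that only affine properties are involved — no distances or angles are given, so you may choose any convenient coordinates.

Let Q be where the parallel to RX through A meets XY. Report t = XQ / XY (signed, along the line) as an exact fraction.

t = 5/2

Set B = (0, 0), K = (1, 0), R = (0, 1), M = (-1, 5); any affine frame gives the same invariant.
1. U is the midpoint of RM ⇒ U = (-1/2, 3)
2. A lies on line UK with UA:AK = 5:1 ⇒ A = (3/4, 1/2)
3. Y is the midpoint of KB ⇒ Y = (1/2, 0)
4. X lies on line MU with MX:XU = 1:3 ⇒ X = (-7/8, 9/2)
through A parallel to RX: direction (-7/8, 7/2); meets XY at Q = (41/16, -27/4)
Q = X + t·(Y−X) with t = 5/2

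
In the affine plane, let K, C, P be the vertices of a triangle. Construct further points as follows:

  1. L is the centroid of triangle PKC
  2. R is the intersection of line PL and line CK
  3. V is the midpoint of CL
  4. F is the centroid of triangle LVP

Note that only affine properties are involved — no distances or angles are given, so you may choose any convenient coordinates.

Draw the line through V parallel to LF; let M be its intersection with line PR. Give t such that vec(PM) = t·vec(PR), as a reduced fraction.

t = 4/3

Assign K = (0, 0), C = (1, 0), P = (0, 1) — the answer is frame-independent, so this choice is without loss of generality.
1. L is the centroid of triangle PKC ⇒ L = (1/3, 1/3)
2. R is the intersection of line PL and line CK ⇒ R = (1/2, 0)
3. V is the midpoint of CL ⇒ V = (2/3, 1/6)
4. F is the centroid of triangle LVP ⇒ F = (1/3, 1/2)
through V parallel to LF: direction (0, 1/6); meets PR at M = (2/3, -1/3)
M = P + t·(R−P) with t = 4/3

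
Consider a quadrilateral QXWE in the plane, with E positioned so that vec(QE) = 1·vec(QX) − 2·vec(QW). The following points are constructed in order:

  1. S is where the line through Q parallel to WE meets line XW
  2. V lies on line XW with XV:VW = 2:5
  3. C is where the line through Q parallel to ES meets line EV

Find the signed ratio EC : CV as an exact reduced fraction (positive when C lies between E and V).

Work in coordinates with Q = (0, 0), X = (1, 0), W = (0, 1), E = (1, -2).
1. S is where the line through Q parallel to WE meets line XW ⇒ S = (-1/2, 3/2)
2. V lies on line XW with XV:VW = 2:5 ⇒ V = (5/7, 2/7)
3. C is where the line through Q parallel to ES meets line EV ⇒ C = (18/17, -42/17)
C = E + t·(V−E) with t = -7/34, so EC:CV = t:(1−t) = -7/34:41/34

EC:CV = -7/41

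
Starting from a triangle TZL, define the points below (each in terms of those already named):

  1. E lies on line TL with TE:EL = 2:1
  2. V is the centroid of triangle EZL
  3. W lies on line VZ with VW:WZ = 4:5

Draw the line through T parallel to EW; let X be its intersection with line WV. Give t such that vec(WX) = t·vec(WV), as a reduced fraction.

Choose coordinates T = (0, 0), Z = (1, 0), L = (0, 1).
1. E lies on line TL with TE:EL = 2:1 ⇒ E = (0, 2/3)
2. V is the centroid of triangle EZL ⇒ V = (1/3, 5/9)
3. W lies on line VZ with VW:WZ = 4:5 ⇒ W = (17/27, 25/81)
through T parallel to EW: direction (17/27, -29/81); meets WV at X = (85/27, -145/81)
X = W + t·(V−W) with t = -17/2

t = -17/2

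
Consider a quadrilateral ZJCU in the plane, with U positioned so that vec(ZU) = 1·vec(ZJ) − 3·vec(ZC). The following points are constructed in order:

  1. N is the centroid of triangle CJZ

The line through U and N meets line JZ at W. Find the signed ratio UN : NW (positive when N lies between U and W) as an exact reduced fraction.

UN:NW = -10

Assign Z = (0, 0), J = (1, 0), C = (0, 1), U = (1, -3) — the answer is frame-independent, so this choice is without loss of generality.
1. N is the centroid of triangle CJZ ⇒ N = (1/3, 1/3)
line UN meets JZ at W = (2/5, 0)
N = U + t·(W−U) with t = 10/9, so UN:NW = 10/9:-1/9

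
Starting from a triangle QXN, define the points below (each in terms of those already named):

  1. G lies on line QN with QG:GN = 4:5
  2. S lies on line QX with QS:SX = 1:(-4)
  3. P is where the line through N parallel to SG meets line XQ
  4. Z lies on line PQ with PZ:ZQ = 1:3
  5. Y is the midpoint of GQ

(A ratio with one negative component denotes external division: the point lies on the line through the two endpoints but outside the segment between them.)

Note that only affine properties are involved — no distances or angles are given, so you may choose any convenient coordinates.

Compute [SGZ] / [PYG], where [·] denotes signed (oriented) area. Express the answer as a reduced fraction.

Assign Q = (0, 0), X = (1, 0), N = (0, 1) — the answer is frame-independent, so this choice is without loss of generality.
1. G lies on line QN with QG:GN = 4:5 ⇒ G = (0, 4/9)
2. S lies on line QX with QS:SX = 1:(-4) ⇒ S = (-1/3, 0)
3. P is where the line through N parallel to SG meets line XQ ⇒ P = (-3/4, 0)
4. Z lies on line PQ with PZ:ZQ = 1:3 ⇒ Z = (-9/16, 0)
5. Y is the midpoint of GQ ⇒ Y = (0, 2/9)
2·[SGZ] = 11/108, 2·[PYG] = 1/6
[SGZ]:[PYG] = 11/108:1/6 = 11/18

[SGZ]:[PYG] = 11/18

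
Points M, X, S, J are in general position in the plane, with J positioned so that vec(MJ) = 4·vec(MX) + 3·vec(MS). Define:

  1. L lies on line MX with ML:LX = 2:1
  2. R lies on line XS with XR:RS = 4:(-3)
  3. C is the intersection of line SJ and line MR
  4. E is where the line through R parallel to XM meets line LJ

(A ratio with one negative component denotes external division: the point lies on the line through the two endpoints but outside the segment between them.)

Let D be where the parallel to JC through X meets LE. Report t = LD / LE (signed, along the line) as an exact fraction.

t = -3/32

Set M = (0, 0), X = (1, 0), S = (0, 1), J = (4, 3); any affine frame gives the same invariant.
1. L lies on line MX with ML:LX = 2:1 ⇒ L = (2/3, 0)
2. R lies on line XS with XR:RS = 4:(-3) ⇒ R = (-3, 4)
3. C is the intersection of line SJ and line MR ⇒ C = (-6/11, 8/11)
4. E is where the line through R parallel to XM meets line LJ ⇒ E = (46/9, 4)
through X parallel to JC: direction (-50/11, -25/11); meets LE at D = (1/4, -3/8)
D = L + t·(E−L) with t = -3/32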